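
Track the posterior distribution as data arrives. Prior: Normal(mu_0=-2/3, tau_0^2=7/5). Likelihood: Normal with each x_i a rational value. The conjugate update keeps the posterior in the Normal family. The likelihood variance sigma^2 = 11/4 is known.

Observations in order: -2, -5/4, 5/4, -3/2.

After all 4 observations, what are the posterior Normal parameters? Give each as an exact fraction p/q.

obs 1: x=-2 → posterior Normal(-278/249, 77/83)
obs 2: x=-5/4 → posterior Normal(-383/333, 77/111)
obs 3: x=5/4 → posterior Normal(-2/3, 77/139)
obs 4: x=-3/2 → posterior Normal(-404/501, 77/167)

mu_0=-404/501, tau_0^2=77/167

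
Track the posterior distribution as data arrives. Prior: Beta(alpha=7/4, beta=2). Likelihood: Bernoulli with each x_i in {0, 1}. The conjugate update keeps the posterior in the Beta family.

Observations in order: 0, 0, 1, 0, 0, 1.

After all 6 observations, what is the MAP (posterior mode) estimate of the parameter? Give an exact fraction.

obs 1: x=0 → posterior Beta(7/4, 3)
obs 2: x=0 → posterior Beta(7/4, 4)
obs 3: x=1 → posterior Beta(11/4, 4)
obs 4: x=0 → posterior Beta(11/4, 5)
obs 5: x=0 → posterior Beta(11/4, 6)
obs 6: x=1 → posterior Beta(15/4, 6)

11/31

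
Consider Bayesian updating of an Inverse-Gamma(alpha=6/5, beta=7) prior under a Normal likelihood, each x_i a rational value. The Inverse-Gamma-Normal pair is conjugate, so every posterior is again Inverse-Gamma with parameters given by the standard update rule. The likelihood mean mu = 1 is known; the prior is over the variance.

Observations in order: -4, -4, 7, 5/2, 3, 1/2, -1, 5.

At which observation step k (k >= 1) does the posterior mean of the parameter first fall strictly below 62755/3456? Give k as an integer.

k = 6

obs 1: x=-4 → posterior Inverse-Gamma(17/10, 39/2)
obs 2: x=-4 → posterior Inverse-Gamma(11/5, 32)
obs 3: x=7 → posterior Inverse-Gamma(27/10, 50)
obs 4: x=5/2 → posterior Inverse-Gamma(16/5, 409/8)
obs 5: x=3 → posterior Inverse-Gamma(37/10, 425/8)
obs 6: x=1/2 → posterior Inverse-Gamma(21/5, 213/4)
obs 7: x=-1 → posterior Inverse-Gamma(47/10, 221/4)
obs 8: x=5 → posterior Inverse-Gamma(26/5, 253/4)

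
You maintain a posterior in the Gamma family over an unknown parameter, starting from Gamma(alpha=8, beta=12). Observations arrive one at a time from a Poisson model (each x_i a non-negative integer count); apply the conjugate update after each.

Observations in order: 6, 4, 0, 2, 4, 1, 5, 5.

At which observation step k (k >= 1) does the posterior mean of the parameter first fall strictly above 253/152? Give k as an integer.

obs 1: x=6 → posterior Gamma(14, 13)
obs 2: x=4 → posterior Gamma(18, 14)
obs 3: x=0 → posterior Gamma(18, 15)
obs 4: x=2 → posterior Gamma(20, 16)
obs 5: x=4 → posterior Gamma(24, 17)
obs 6: x=1 → posterior Gamma(25, 18)
obs 7: x=5 → posterior Gamma(30, 19)
obs 8: x=5 → posterior Gamma(35, 20)

k = 8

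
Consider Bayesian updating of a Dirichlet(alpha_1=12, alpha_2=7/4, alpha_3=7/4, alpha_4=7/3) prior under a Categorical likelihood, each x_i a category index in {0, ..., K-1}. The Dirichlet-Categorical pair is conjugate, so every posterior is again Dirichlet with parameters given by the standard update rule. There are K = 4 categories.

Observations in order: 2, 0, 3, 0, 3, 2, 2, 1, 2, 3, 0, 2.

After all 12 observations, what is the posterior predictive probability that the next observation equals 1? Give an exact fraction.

33/358

obs 1: x=2 → posterior Dirichlet(12, 7/4, 11/4, 7/3)
obs 2: x=0 → posterior Dirichlet(13, 7/4, 11/4, 7/3)
obs 3: x=3 → posterior Dirichlet(13, 7/4, 11/4, 10/3)
obs 4: x=0 → posterior Dirichlet(14, 7/4, 11/4, 10/3)
obs 5: x=3 → posterior Dirichlet(14, 7/4, 11/4, 13/3)
obs 6: x=2 → posterior Dirichlet(14, 7/4, 15/4, 13/3)
obs 7: x=2 → posterior Dirichlet(14, 7/4, 19/4, 13/3)
obs 8: x=1 → posterior Dirichlet(14, 11/4, 19/4, 13/3)
obs 9: x=2 → posterior Dirichlet(14, 11/4, 23/4, 13/3)
obs 10: x=3 → posterior Dirichlet(14, 11/4, 23/4, 16/3)
obs 11: x=0 → posterior Dirichlet(15, 11/4, 23/4, 16/3)
obs 12: x=2 → posterior Dirichlet(15, 11/4, 27/4, 16/3)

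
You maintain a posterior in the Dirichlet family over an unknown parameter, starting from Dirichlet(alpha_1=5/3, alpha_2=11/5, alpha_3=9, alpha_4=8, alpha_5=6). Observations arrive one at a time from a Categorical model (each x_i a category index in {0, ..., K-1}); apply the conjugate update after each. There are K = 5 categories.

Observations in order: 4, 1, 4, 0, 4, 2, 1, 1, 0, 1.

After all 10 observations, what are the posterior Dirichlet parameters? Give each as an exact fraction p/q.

obs 1: x=4 → posterior Dirichlet(5/3, 11/5, 9, 8, 7)
obs 2: x=1 → posterior Dirichlet(5/3, 16/5, 9, 8, 7)
obs 3: x=4 → posterior Dirichlet(5/3, 16/5, 9, 8, 8)
obs 4: x=0 → posterior Dirichlet(8/3, 16/5, 9, 8, 8)
obs 5: x=4 → posterior Dirichlet(8/3, 16/5, 9, 8, 9)
obs 6: x=2 → posterior Dirichlet(8/3, 16/5, 10, 8, 9)
obs 7: x=1 → posterior Dirichlet(8/3, 21/5, 10, 8, 9)
obs 8: x=1 → posterior Dirichlet(8/3, 26/5, 10, 8, 9)
obs 9: x=0 → posterior Dirichlet(11/3, 26/5, 10, 8, 9)
obs 10: x=1 → posterior Dirichlet(11/3, 31/5, 10, 8, 9)

alpha_1=11/3, alpha_2=31/5, alpha_3=10, alpha_4=8, alpha_5=9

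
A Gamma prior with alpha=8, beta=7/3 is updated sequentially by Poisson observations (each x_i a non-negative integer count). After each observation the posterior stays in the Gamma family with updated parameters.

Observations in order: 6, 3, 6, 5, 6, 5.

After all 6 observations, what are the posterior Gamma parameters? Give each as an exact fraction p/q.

obs 1: x=6 → posterior Gamma(14, 10/3)
obs 2: x=3 → posterior Gamma(17, 13/3)
obs 3: x=6 → posterior Gamma(23, 16/3)
obs 4: x=5 → posterior Gamma(28, 19/3)
obs 5: x=6 → posterior Gamma(34, 22/3)
obs 6: x=5 → posterior Gamma(39, 25/3)

alpha=39, beta=25/3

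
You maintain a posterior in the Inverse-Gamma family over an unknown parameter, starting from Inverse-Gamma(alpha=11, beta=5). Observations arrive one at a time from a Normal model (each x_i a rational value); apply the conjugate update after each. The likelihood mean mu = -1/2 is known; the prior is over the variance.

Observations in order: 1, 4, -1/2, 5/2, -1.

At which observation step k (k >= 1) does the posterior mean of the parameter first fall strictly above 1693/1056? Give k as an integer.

obs 1: x=1 → posterior Inverse-Gamma(23/2, 49/8)
obs 2: x=4 → posterior Inverse-Gamma(12, 65/4)
obs 3: x=-1/2 → posterior Inverse-Gamma(25/2, 65/4)
obs 4: x=5/2 → posterior Inverse-Gamma(13, 83/4)
obs 5: x=-1 → posterior Inverse-Gamma(27/2, 167/8)

k = 4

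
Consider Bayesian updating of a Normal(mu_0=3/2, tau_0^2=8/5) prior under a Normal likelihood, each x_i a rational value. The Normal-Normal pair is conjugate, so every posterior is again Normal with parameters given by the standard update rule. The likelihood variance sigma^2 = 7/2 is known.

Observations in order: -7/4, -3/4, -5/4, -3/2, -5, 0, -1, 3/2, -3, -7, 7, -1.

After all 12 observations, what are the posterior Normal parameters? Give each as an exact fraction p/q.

mu_0=-335/454, tau_0^2=56/227

obs 1: x=-7/4 → posterior Normal(49/102, 56/51)
obs 2: x=-3/4 → posterior Normal(25/134, 56/67)
obs 3: x=-5/4 → posterior Normal(-15/166, 56/83)
obs 4: x=-3/2 → posterior Normal(-7/22, 56/99)
obs 5: x=-5 → posterior Normal(-223/230, 56/115)
obs 6: x=0 → posterior Normal(-223/262, 56/131)
obs 7: x=-1 → posterior Normal(-85/98, 8/21)
obs 8: x=3/2 → posterior Normal(-207/326, 56/163)
obs 9: x=-3 → posterior Normal(-303/358, 56/179)
obs 10: x=-7 → posterior Normal(-527/390, 56/195)
obs 11: x=7 → posterior Normal(-303/422, 56/211)
obs 12: x=-1 → posterior Normal(-335/454, 56/227)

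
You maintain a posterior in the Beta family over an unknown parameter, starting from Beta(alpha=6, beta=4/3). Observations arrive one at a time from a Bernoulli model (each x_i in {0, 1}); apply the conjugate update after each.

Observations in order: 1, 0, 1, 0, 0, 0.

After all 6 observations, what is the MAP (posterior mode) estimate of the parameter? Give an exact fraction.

obs 1: x=1 → posterior Beta(7, 4/3)
obs 2: x=0 → posterior Beta(7, 7/3)
obs 3: x=1 → posterior Beta(8, 7/3)
obs 4: x=0 → posterior Beta(8, 10/3)
obs 5: x=0 → posterior Beta(8, 13/3)
obs 6: x=0 → posterior Beta(8, 16/3)

21/34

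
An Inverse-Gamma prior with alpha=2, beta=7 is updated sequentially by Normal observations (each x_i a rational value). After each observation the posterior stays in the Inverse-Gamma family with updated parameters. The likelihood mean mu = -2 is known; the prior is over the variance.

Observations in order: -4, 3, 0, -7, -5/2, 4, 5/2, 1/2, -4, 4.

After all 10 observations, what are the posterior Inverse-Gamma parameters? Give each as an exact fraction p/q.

alpha=7, beta=699/8

obs 1: x=-4 → posterior Inverse-Gamma(5/2, 9)
obs 2: x=3 → posterior Inverse-Gamma(3, 43/2)
obs 3: x=0 → posterior Inverse-Gamma(7/2, 47/2)
obs 4: x=-7 → posterior Inverse-Gamma(4, 36)
obs 5: x=-5/2 → posterior Inverse-Gamma(9/2, 289/8)
obs 6: x=4 → posterior Inverse-Gamma(5, 433/8)
obs 7: x=5/2 → posterior Inverse-Gamma(11/2, 257/4)
obs 8: x=1/2 → posterior Inverse-Gamma(6, 539/8)
obs 9: x=-4 → posterior Inverse-Gamma(13/2, 555/8)
obs 10: x=4 → posterior Inverse-Gamma(7, 699/8)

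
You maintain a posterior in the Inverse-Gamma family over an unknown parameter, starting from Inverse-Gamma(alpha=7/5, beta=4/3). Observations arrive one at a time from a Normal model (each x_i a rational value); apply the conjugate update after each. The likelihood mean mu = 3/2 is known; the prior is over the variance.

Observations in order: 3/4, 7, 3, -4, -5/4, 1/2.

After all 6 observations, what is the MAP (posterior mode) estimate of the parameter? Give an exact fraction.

8945/1296

obs 1: x=3/4 → posterior Inverse-Gamma(19/10, 155/96)
obs 2: x=7 → posterior Inverse-Gamma(12/5, 1607/96)
obs 3: x=3 → posterior Inverse-Gamma(29/10, 1715/96)
obs 4: x=-4 → posterior Inverse-Gamma(17/5, 3167/96)
obs 5: x=-5/4 → posterior Inverse-Gamma(39/10, 1765/48)
obs 6: x=1/2 → posterior Inverse-Gamma(22/5, 1789/48)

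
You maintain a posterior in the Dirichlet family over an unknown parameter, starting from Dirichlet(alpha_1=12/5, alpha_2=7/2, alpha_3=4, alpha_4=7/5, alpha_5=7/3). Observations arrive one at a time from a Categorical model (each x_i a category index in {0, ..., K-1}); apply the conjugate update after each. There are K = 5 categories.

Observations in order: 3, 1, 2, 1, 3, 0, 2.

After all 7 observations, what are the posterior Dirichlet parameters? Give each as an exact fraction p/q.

obs 1: x=3 → posterior Dirichlet(12/5, 7/2, 4, 12/5, 7/3)
obs 2: x=1 → posterior Dirichlet(12/5, 9/2, 4, 12/5, 7/3)
obs 3: x=2 → posterior Dirichlet(12/5, 9/2, 5, 12/5, 7/3)
obs 4: x=1 → posterior Dirichlet(12/5, 11/2, 5, 12/5, 7/3)
obs 5: x=3 → posterior Dirichlet(12/5, 11/2, 5, 17/5, 7/3)
obs 6: x=0 → posterior Dirichlet(17/5, 11/2, 5, 17/5, 7/3)
obs 7: x=2 → posterior Dirichlet(17/5, 11/2, 6, 17/5, 7/3)

alpha_1=17/5, alpha_2=11/2, alpha_3=6, alpha_4=17/5, alpha_5=7/3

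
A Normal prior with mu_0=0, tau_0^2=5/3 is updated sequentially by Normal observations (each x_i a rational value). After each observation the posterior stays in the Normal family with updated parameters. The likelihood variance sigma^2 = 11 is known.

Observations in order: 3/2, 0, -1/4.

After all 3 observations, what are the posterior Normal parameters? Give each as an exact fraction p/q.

obs 1: x=3/2 → posterior Normal(15/76, 55/38)
obs 2: x=0 → posterior Normal(15/86, 55/43)
obs 3: x=-1/4 → posterior Normal(25/192, 55/48)

mu_0=25/192, tau_0^2=55/48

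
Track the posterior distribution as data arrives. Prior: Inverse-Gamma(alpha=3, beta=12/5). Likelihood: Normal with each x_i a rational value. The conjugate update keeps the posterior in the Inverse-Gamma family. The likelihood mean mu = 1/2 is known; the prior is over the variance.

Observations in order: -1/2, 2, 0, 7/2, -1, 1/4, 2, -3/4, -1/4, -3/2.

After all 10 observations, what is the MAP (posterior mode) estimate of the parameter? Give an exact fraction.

obs 1: x=-1/2 → posterior Inverse-Gamma(7/2, 29/10)
obs 2: x=2 → posterior Inverse-Gamma(4, 161/40)
obs 3: x=0 → posterior Inverse-Gamma(9/2, 83/20)
obs 4: x=7/2 → posterior Inverse-Gamma(5, 173/20)
obs 5: x=-1 → posterior Inverse-Gamma(11/2, 391/40)
obs 6: x=1/4 → posterior Inverse-Gamma(6, 1569/160)
obs 7: x=2 → posterior Inverse-Gamma(13/2, 1749/160)
obs 8: x=-3/4 → posterior Inverse-Gamma(7, 937/80)
obs 9: x=-1/4 → posterior Inverse-Gamma(15/2, 1919/160)
obs 10: x=-3/2 → posterior Inverse-Gamma(8, 2239/160)

2239/1440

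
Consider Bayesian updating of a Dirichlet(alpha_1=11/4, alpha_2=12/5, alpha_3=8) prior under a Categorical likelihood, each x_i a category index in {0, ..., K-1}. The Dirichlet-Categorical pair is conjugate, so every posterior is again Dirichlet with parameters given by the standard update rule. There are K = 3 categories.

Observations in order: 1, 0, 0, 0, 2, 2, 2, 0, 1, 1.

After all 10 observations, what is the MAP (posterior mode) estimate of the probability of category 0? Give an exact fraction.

obs 1: x=1 → posterior Dirichlet(11/4, 17/5, 8)
obs 2: x=0 → posterior Dirichlet(15/4, 17/5, 8)
obs 3: x=0 → posterior Dirichlet(19/4, 17/5, 8)
obs 4: x=0 → posterior Dirichlet(23/4, 17/5, 8)
obs 5: x=2 → posterior Dirichlet(23/4, 17/5, 9)
obs 6: x=2 → posterior Dirichlet(23/4, 17/5, 10)
obs 7: x=2 → posterior Dirichlet(23/4, 17/5, 11)
obs 8: x=0 → posterior Dirichlet(27/4, 17/5, 11)
obs 9: x=1 → posterior Dirichlet(27/4, 22/5, 11)
obs 10: x=1 → posterior Dirichlet(27/4, 27/5, 11)

115/403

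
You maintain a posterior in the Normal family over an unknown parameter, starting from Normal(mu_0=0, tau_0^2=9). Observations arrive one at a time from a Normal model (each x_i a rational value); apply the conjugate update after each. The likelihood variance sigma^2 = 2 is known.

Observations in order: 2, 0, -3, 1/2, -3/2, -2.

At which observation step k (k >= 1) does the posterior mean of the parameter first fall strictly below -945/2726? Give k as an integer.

obs 1: x=2 → posterior Normal(18/11, 18/11)
obs 2: x=0 → posterior Normal(9/10, 9/10)
obs 3: x=-3 → posterior Normal(-9/29, 18/29)
obs 4: x=1/2 → posterior Normal(-9/76, 9/19)
obs 5: x=-3/2 → posterior Normal(-18/47, 18/47)
obs 6: x=-2 → posterior Normal(-9/14, 9/28)

k = 5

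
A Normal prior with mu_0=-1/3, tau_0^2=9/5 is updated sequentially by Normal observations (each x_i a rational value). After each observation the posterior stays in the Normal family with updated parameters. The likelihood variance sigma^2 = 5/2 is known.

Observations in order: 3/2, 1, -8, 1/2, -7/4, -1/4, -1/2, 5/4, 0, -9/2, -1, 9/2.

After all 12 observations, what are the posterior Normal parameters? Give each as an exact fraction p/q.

mu_0=-833/1446, tau_0^2=45/241

obs 1: x=3/2 → posterior Normal(56/129, 45/43)
obs 2: x=1 → posterior Normal(110/183, 45/61)
obs 3: x=-8 → posterior Normal(-322/237, 45/79)
obs 4: x=1/2 → posterior Normal(-295/291, 45/97)
obs 5: x=-7/4 → posterior Normal(-779/690, 9/23)
obs 6: x=-1/4 → posterior Normal(-403/399, 45/133)
obs 7: x=-1/2 → posterior Normal(-430/453, 45/151)
obs 8: x=5/4 → posterior Normal(-725/1014, 45/169)
obs 9: x=0 → posterior Normal(-725/1122, 45/187)
obs 10: x=-9/2 → posterior Normal(-1211/1230, 9/41)
obs 11: x=-1 → posterior Normal(-1319/1338, 45/223)
obs 12: x=9/2 → posterior Normal(-833/1446, 45/241)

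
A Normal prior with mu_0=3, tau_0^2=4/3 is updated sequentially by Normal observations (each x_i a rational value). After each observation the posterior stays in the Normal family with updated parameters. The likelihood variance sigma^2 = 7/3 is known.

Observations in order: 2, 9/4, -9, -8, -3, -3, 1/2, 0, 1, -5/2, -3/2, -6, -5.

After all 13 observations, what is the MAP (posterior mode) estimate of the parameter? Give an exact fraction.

obs 1: x=2 → posterior Normal(29/11, 28/33)
obs 2: x=9/4 → posterior Normal(38/15, 28/45)
obs 3: x=-9 → posterior Normal(2/19, 28/57)
obs 4: x=-8 → posterior Normal(-30/23, 28/69)
obs 5: x=-3 → posterior Normal(-14/9, 28/81)
obs 6: x=-3 → posterior Normal(-54/31, 28/93)
obs 7: x=1/2 → posterior Normal(-52/35, 4/15)
obs 8: x=0 → posterior Normal(-4/3, 28/117)
obs 9: x=1 → posterior Normal(-48/43, 28/129)
obs 10: x=-5/2 → posterior Normal(-58/47, 28/141)
obs 11: x=-3/2 → posterior Normal(-64/51, 28/153)
obs 12: x=-6 → posterior Normal(-8/5, 28/165)
obs 13: x=-5 → posterior Normal(-108/59, 28/177)

-108/59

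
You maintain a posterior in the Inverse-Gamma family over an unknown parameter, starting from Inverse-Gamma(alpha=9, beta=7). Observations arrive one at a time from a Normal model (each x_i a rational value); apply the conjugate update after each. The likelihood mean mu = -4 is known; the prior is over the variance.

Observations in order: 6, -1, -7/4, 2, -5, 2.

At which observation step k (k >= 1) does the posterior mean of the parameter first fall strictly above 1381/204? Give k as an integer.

k = 2

obs 1: x=6 → posterior Inverse-Gamma(19/2, 57)
obs 2: x=-1 → posterior Inverse-Gamma(10, 123/2)
obs 3: x=-7/4 → posterior Inverse-Gamma(21/2, 2049/32)
obs 4: x=2 → posterior Inverse-Gamma(11, 2625/32)
obs 5: x=-5 → posterior Inverse-Gamma(23/2, 2641/32)
obs 6: x=2 → posterior Inverse-Gamma(12, 3217/32)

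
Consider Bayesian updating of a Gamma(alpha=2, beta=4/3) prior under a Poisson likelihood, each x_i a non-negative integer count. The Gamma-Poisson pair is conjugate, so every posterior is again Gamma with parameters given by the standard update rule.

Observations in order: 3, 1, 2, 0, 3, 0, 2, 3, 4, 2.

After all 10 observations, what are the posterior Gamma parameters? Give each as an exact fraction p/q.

alpha=22, beta=34/3

obs 1: x=3 → posterior Gamma(5, 7/3)
obs 2: x=1 → posterior Gamma(6, 10/3)
obs 3: x=2 → posterior Gamma(8, 13/3)
obs 4: x=0 → posterior Gamma(8, 16/3)
obs 5: x=3 → posterior Gamma(11, 19/3)
obs 6: x=0 → posterior Gamma(11, 22/3)
obs 7: x=2 → posterior Gamma(13, 25/3)
obs 8: x=3 → posterior Gamma(16, 28/3)
obs 9: x=4 → posterior Gamma(20, 31/3)
obs 10: x=2 → posterior Gamma(22, 34/3)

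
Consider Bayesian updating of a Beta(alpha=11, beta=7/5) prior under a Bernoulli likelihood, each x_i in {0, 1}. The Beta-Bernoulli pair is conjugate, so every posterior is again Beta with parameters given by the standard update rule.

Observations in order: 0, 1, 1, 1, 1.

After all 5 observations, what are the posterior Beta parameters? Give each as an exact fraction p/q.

obs 1: x=0 → posterior Beta(11, 12/5)
obs 2: x=1 → posterior Beta(12, 12/5)
obs 3: x=1 → posterior Beta(13, 12/5)
obs 4: x=1 → posterior Beta(14, 12/5)
obs 5: x=1 → posterior Beta(15, 12/5)

alpha=15, beta=12/5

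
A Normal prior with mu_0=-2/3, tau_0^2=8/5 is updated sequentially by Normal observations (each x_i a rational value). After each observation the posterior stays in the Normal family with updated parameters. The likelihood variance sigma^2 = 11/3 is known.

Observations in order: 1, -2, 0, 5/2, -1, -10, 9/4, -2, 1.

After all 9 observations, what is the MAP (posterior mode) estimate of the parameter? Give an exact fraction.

obs 1: x=1 → posterior Normal(-38/237, 88/79)
obs 2: x=-2 → posterior Normal(-182/309, 88/103)
obs 3: x=0 → posterior Normal(-182/381, 88/127)
obs 4: x=5/2 → posterior Normal(-2/453, 88/151)
obs 5: x=-1 → posterior Normal(-74/525, 88/175)
obs 6: x=-10 → posterior Normal(-794/597, 88/199)
obs 7: x=9/4 → posterior Normal(-632/669, 88/223)
obs 8: x=-2 → posterior Normal(-776/741, 88/247)
obs 9: x=1 → posterior Normal(-704/813, 88/271)

-704/813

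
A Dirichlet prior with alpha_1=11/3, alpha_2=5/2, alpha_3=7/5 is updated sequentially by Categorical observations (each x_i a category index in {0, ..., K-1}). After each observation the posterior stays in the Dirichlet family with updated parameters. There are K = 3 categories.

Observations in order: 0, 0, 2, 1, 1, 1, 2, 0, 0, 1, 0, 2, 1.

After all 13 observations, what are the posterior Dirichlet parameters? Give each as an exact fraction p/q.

obs 1: x=0 → posterior Dirichlet(14/3, 5/2, 7/5)
obs 2: x=0 → posterior Dirichlet(17/3, 5/2, 7/5)
obs 3: x=2 → posterior Dirichlet(17/3, 5/2, 12/5)
obs 4: x=1 → posterior Dirichlet(17/3, 7/2, 12/5)
obs 5: x=1 → posterior Dirichlet(17/3, 9/2, 12/5)
obs 6: x=1 → posterior Dirichlet(17/3, 11/2, 12/5)
obs 7: x=2 → posterior Dirichlet(17/3, 11/2, 17/5)
obs 8: x=0 → posterior Dirichlet(20/3, 11/2, 17/5)
obs 9: x=0 → posterior Dirichlet(23/3, 11/2, 17/5)
obs 10: x=1 → posterior Dirichlet(23/3, 13/2, 17/5)
obs 11: x=0 → posterior Dirichlet(26/3, 13/2, 17/5)
obs 12: x=2 → posterior Dirichlet(26/3, 13/2, 22/5)
obs 13: x=1 → posterior Dirichlet(26/3, 15/2, 22/5)

alpha_1=26/3, alpha_2=15/2, alpha_3=22/5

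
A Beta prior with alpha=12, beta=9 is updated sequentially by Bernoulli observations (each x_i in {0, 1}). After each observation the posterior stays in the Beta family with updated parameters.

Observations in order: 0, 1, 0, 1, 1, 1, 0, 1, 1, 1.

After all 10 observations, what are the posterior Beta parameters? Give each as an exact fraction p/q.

obs 1: x=0 → posterior Beta(12, 10)
obs 2: x=1 → posterior Beta(13, 10)
obs 3: x=0 → posterior Beta(13, 11)
obs 4: x=1 → posterior Beta(14, 11)
obs 5: x=1 → posterior Beta(15, 11)
obs 6: x=1 → posterior Beta(16, 11)
obs 7: x=0 → posterior Beta(16, 12)
obs 8: x=1 → posterior Beta(17, 12)
obs 9: x=1 → posterior Beta(18, 12)
obs 10: x=1 → posterior Beta(19, 12)

alpha=19, beta=12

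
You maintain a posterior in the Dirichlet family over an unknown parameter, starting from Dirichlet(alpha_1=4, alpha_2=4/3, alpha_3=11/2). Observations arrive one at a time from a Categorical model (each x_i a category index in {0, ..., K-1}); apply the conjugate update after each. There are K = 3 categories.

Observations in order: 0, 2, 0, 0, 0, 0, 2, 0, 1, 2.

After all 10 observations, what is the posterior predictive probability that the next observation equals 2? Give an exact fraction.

51/125

obs 1: x=0 → posterior Dirichlet(5, 4/3, 11/2)
obs 2: x=2 → posterior Dirichlet(5, 4/3, 13/2)
obs 3: x=0 → posterior Dirichlet(6, 4/3, 13/2)
obs 4: x=0 → posterior Dirichlet(7, 4/3, 13/2)
obs 5: x=0 → posterior Dirichlet(8, 4/3, 13/2)
obs 6: x=0 → posterior Dirichlet(9, 4/3, 13/2)
obs 7: x=2 → posterior Dirichlet(9, 4/3, 15/2)
obs 8: x=0 → posterior Dirichlet(10, 4/3, 15/2)
obs 9: x=1 → posterior Dirichlet(10, 7/3, 15/2)
obs 10: x=2 → posterior Dirichlet(10, 7/3, 17/2)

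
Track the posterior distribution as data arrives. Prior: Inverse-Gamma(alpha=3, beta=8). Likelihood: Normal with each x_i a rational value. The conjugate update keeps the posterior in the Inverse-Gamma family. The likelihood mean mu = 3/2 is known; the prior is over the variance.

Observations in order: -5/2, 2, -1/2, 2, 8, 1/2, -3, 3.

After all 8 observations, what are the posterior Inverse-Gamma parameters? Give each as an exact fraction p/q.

obs 1: x=-5/2 → posterior Inverse-Gamma(7/2, 16)
obs 2: x=2 → posterior Inverse-Gamma(4, 129/8)
obs 3: x=-1/2 → posterior Inverse-Gamma(9/2, 145/8)
obs 4: x=2 → posterior Inverse-Gamma(5, 73/4)
obs 5: x=8 → posterior Inverse-Gamma(11/2, 315/8)
obs 6: x=1/2 → posterior Inverse-Gamma(6, 319/8)
obs 7: x=-3 → posterior Inverse-Gamma(13/2, 50)
obs 8: x=3 → posterior Inverse-Gamma(7, 409/8)

alpha=7, beta=409/8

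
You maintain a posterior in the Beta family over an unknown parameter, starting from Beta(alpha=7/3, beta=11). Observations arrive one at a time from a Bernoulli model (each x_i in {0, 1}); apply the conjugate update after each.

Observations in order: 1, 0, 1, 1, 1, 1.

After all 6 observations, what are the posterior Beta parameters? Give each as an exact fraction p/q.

obs 1: x=1 → posterior Beta(10/3, 11)
obs 2: x=0 → posterior Beta(10/3, 12)
obs 3: x=1 → posterior Beta(13/3, 12)
obs 4: x=1 → posterior Beta(16/3, 12)
obs 5: x=1 → posterior Beta(19/3, 12)
obs 6: x=1 → posterior Beta(22/3, 12)

alpha=22/3, beta=12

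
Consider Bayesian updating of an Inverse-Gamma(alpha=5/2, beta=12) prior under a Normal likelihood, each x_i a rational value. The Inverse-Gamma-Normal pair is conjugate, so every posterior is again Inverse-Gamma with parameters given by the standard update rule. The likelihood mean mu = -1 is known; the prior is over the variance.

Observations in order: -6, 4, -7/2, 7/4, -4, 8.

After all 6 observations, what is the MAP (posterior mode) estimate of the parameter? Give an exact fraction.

obs 1: x=-6 → posterior Inverse-Gamma(3, 49/2)
obs 2: x=4 → posterior Inverse-Gamma(7/2, 37)
obs 3: x=-7/2 → posterior Inverse-Gamma(4, 321/8)
obs 4: x=7/4 → posterior Inverse-Gamma(9/2, 1405/32)
obs 5: x=-4 → posterior Inverse-Gamma(5, 1549/32)
obs 6: x=8 → posterior Inverse-Gamma(11/2, 2845/32)

2845/208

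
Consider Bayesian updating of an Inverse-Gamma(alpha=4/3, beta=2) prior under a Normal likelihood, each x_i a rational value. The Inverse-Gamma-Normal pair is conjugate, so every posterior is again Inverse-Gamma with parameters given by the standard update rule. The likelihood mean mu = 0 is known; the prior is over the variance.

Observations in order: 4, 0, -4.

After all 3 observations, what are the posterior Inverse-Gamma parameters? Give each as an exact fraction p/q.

alpha=17/6, beta=18

obs 1: x=4 → posterior Inverse-Gamma(11/6, 10)
obs 2: x=0 → posterior Inverse-Gamma(7/3, 10)
obs 3: x=-4 → posterior Inverse-Gamma(17/6, 18)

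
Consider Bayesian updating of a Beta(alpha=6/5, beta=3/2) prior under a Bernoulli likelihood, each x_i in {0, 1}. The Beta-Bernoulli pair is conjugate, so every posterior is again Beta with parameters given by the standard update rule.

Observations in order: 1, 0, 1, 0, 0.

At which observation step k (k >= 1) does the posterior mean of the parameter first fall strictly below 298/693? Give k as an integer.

obs 1: x=1 → posterior Beta(11/5, 3/2)
obs 2: x=0 → posterior Beta(11/5, 5/2)
obs 3: x=1 → posterior Beta(16/5, 5/2)
obs 4: x=0 → posterior Beta(16/5, 7/2)
obs 5: x=0 → posterior Beta(16/5, 9/2)

k = 5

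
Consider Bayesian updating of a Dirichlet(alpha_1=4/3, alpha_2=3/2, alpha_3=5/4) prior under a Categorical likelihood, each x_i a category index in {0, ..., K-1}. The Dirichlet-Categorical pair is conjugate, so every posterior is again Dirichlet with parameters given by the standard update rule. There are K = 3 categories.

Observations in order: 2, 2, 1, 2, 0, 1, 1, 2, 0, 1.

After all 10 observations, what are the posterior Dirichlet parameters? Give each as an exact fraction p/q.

alpha_1=10/3, alpha_2=11/2, alpha_3=21/4

obs 1: x=2 → posterior Dirichlet(4/3, 3/2, 9/4)
obs 2: x=2 → posterior Dirichlet(4/3, 3/2, 13/4)
obs 3: x=1 → posterior Dirichlet(4/3, 5/2, 13/4)
obs 4: x=2 → posterior Dirichlet(4/3, 5/2, 17/4)
obs 5: x=0 → posterior Dirichlet(7/3, 5/2, 17/4)
obs 6: x=1 → posterior Dirichlet(7/3, 7/2, 17/4)
obs 7: x=1 → posterior Dirichlet(7/3, 9/2, 17/4)
obs 8: x=2 → posterior Dirichlet(7/3, 9/2, 21/4)
obs 9: x=0 → posterior Dirichlet(10/3, 9/2, 21/4)
obs 10: x=1 → posterior Dirichlet(10/3, 11/2, 21/4)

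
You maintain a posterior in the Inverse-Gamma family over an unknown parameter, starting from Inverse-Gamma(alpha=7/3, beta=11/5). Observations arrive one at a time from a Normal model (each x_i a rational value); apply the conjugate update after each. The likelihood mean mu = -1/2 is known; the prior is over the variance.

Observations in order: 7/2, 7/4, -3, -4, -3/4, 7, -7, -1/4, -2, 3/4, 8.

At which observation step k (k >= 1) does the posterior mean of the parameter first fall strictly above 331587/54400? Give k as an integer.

k = 4

obs 1: x=7/2 → posterior Inverse-Gamma(17/6, 51/5)
obs 2: x=7/4 → posterior Inverse-Gamma(10/3, 2037/160)
obs 3: x=-3 → posterior Inverse-Gamma(23/6, 2537/160)
obs 4: x=-4 → posterior Inverse-Gamma(13/3, 3517/160)
obs 5: x=-3/4 → posterior Inverse-Gamma(29/6, 1761/80)
obs 6: x=7 → posterior Inverse-Gamma(16/3, 4011/80)
obs 7: x=-7 → posterior Inverse-Gamma(35/6, 5701/80)
obs 8: x=-1/4 → posterior Inverse-Gamma(19/3, 11407/160)
obs 9: x=-2 → posterior Inverse-Gamma(41/6, 11587/160)
obs 10: x=3/4 → posterior Inverse-Gamma(22/3, 366/5)
obs 11: x=8 → posterior Inverse-Gamma(47/6, 4373/40)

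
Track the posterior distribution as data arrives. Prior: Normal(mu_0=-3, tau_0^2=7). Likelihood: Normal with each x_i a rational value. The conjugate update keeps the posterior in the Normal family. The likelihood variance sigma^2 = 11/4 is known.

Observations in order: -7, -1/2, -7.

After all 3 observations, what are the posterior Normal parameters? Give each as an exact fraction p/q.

mu_0=-439/95, tau_0^2=77/95

obs 1: x=-7 → posterior Normal(-229/39, 77/39)
obs 2: x=-1/2 → posterior Normal(-243/67, 77/67)
obs 3: x=-7 → posterior Normal(-439/95, 77/95)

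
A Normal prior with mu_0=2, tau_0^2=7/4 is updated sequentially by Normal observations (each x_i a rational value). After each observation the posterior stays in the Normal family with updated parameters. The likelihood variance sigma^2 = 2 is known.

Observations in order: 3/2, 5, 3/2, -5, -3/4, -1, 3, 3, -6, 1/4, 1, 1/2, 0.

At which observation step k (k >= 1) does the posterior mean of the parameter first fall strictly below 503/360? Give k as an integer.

k = 4

obs 1: x=3/2 → posterior Normal(53/30, 14/15)
obs 2: x=5 → posterior Normal(123/44, 7/11)
obs 3: x=3/2 → posterior Normal(72/29, 14/29)
obs 4: x=-5 → posterior Normal(37/36, 7/18)
obs 5: x=-3/4 → posterior Normal(127/172, 14/43)
obs 6: x=-1 → posterior Normal(99/200, 7/25)
obs 7: x=3 → posterior Normal(61/76, 14/57)
obs 8: x=3 → posterior Normal(267/256, 7/32)
obs 9: x=-6 → posterior Normal(99/284, 14/71)
obs 10: x=1/4 → posterior Normal(53/156, 7/39)
obs 11: x=1 → posterior Normal(67/170, 14/85)
obs 12: x=1/2 → posterior Normal(37/92, 7/46)
obs 13: x=0 → posterior Normal(37/99, 14/99)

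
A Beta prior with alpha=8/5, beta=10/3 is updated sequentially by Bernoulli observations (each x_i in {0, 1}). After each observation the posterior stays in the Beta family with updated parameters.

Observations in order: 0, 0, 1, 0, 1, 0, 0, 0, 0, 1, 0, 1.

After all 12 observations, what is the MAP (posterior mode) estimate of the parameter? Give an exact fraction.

obs 1: x=0 → posterior Beta(8/5, 13/3)
obs 2: x=0 → posterior Beta(8/5, 16/3)
obs 3: x=1 → posterior Beta(13/5, 16/3)
obs 4: x=0 → posterior Beta(13/5, 19/3)
obs 5: x=1 → posterior Beta(18/5, 19/3)
obs 6: x=0 → posterior Beta(18/5, 22/3)
obs 7: x=0 → posterior Beta(18/5, 25/3)
obs 8: x=0 → posterior Beta(18/5, 28/3)
obs 9: x=0 → posterior Beta(18/5, 31/3)
obs 10: x=1 → posterior Beta(23/5, 31/3)
obs 11: x=0 → posterior Beta(23/5, 34/3)
obs 12: x=1 → posterior Beta(28/5, 34/3)

69/224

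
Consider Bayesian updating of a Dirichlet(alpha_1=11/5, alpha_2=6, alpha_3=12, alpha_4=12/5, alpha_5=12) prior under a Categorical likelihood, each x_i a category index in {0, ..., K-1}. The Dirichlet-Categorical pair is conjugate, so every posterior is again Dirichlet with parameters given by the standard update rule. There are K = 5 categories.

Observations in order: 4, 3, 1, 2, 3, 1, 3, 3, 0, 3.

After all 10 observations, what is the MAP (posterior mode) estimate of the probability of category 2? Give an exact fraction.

obs 1: x=4 → posterior Dirichlet(11/5, 6, 12, 12/5, 13)
obs 2: x=3 → posterior Dirichlet(11/5, 6, 12, 17/5, 13)
obs 3: x=1 → posterior Dirichlet(11/5, 7, 12, 17/5, 13)
obs 4: x=2 → posterior Dirichlet(11/5, 7, 13, 17/5, 13)
obs 5: x=3 → posterior Dirichlet(11/5, 7, 13, 22/5, 13)
obs 6: x=1 → posterior Dirichlet(11/5, 8, 13, 22/5, 13)
obs 7: x=3 → posterior Dirichlet(11/5, 8, 13, 27/5, 13)
obs 8: x=3 → posterior Dirichlet(11/5, 8, 13, 32/5, 13)
obs 9: x=0 → posterior Dirichlet(16/5, 8, 13, 32/5, 13)
obs 10: x=3 → posterior Dirichlet(16/5, 8, 13, 37/5, 13)

10/33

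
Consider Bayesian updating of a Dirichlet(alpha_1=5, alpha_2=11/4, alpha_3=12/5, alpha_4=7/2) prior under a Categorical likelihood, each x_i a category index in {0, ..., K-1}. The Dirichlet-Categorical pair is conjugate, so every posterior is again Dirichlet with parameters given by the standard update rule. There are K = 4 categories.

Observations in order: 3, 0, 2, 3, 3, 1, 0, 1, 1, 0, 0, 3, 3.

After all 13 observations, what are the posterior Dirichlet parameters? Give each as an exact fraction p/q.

obs 1: x=3 → posterior Dirichlet(5, 11/4, 12/5, 9/2)
obs 2: x=0 → posterior Dirichlet(6, 11/4, 12/5, 9/2)
obs 3: x=2 → posterior Dirichlet(6, 11/4, 17/5, 9/2)
obs 4: x=3 → posterior Dirichlet(6, 11/4, 17/5, 11/2)
obs 5: x=3 → posterior Dirichlet(6, 11/4, 17/5, 13/2)
obs 6: x=1 → posterior Dirichlet(6, 15/4, 17/5, 13/2)
obs 7: x=0 → posterior Dirichlet(7, 15/4, 17/5, 13/2)
obs 8: x=1 → posterior Dirichlet(7, 19/4, 17/5, 13/2)
obs 9: x=1 → posterior Dirichlet(7, 23/4, 17/5, 13/2)
obs 10: x=0 → posterior Dirichlet(8, 23/4, 17/5, 13/2)
obs 11: x=0 → posterior Dirichlet(9, 23/4, 17/5, 13/2)
obs 12: x=3 → posterior Dirichlet(9, 23/4, 17/5, 15/2)
obs 13: x=3 → posterior Dirichlet(9, 23/4, 17/5, 17/2)

alpha_1=9, alpha_2=23/4, alpha_3=17/5, alpha_4=17/2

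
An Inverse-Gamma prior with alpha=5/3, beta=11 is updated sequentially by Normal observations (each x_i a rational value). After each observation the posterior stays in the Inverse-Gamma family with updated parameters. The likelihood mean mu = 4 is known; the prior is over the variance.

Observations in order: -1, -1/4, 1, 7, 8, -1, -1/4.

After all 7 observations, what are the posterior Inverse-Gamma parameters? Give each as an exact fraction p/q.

alpha=31/6, beta=1137/16

obs 1: x=-1 → posterior Inverse-Gamma(13/6, 47/2)
obs 2: x=-1/4 → posterior Inverse-Gamma(8/3, 1041/32)
obs 3: x=1 → posterior Inverse-Gamma(19/6, 1185/32)
obs 4: x=7 → posterior Inverse-Gamma(11/3, 1329/32)
obs 5: x=8 → posterior Inverse-Gamma(25/6, 1585/32)
obs 6: x=-1 → posterior Inverse-Gamma(14/3, 1985/32)
obs 7: x=-1/4 → posterior Inverse-Gamma(31/6, 1137/16)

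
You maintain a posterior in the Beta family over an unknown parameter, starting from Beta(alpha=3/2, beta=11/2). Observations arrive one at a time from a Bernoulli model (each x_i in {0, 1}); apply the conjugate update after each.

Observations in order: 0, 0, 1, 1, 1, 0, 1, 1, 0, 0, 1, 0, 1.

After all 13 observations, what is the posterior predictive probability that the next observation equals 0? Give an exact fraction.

obs 1: x=0 → posterior Beta(3/2, 13/2)
obs 2: x=0 → posterior Beta(3/2, 15/2)
obs 3: x=1 → posterior Beta(5/2, 15/2)
obs 4: x=1 → posterior Beta(7/2, 15/2)
obs 5: x=1 → posterior Beta(9/2, 15/2)
obs 6: x=0 → posterior Beta(9/2, 17/2)
obs 7: x=1 → posterior Beta(11/2, 17/2)
obs 8: x=1 → posterior Beta(13/2, 17/2)
obs 9: x=0 → posterior Beta(13/2, 19/2)
obs 10: x=0 → posterior Beta(13/2, 21/2)
obs 11: x=1 → posterior Beta(15/2, 21/2)
obs 12: x=0 → posterior Beta(15/2, 23/2)
obs 13: x=1 → posterior Beta(17/2, 23/2)

23/40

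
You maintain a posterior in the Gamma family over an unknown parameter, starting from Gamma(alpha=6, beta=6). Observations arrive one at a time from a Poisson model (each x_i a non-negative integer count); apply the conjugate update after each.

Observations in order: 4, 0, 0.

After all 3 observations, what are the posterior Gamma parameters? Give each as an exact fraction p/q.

alpha=10, beta=9

obs 1: x=4 → posterior Gamma(10, 7)
obs 2: x=0 → posterior Gamma(10, 8)
obs 3: x=0 → posterior Gamma(10, 9)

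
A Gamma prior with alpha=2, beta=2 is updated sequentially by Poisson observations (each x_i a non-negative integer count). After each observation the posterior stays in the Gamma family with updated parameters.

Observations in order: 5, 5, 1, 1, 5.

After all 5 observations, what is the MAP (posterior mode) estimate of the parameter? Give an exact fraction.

18/7

obs 1: x=5 → posterior Gamma(7, 3)
obs 2: x=5 → posterior Gamma(12, 4)
obs 3: x=1 → posterior Gamma(13, 5)
obs 4: x=1 → posterior Gamma(14, 6)
obs 5: x=5 → posterior Gamma(19, 7)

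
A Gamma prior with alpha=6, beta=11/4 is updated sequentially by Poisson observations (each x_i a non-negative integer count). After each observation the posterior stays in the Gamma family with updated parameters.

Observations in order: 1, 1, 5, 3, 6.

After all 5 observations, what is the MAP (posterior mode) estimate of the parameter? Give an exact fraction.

obs 1: x=1 → posterior Gamma(7, 15/4)
obs 2: x=1 → posterior Gamma(8, 19/4)
obs 3: x=5 → posterior Gamma(13, 23/4)
obs 4: x=3 → posterior Gamma(16, 27/4)
obs 5: x=6 → posterior Gamma(22, 31/4)

84/31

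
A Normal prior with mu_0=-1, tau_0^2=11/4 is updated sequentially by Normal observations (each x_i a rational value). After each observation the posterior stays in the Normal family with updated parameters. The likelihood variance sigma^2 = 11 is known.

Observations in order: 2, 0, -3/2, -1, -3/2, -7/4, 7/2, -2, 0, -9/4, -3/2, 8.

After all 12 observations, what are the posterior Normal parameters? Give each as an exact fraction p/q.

obs 1: x=2 → posterior Normal(-2/5, 11/5)
obs 2: x=0 → posterior Normal(-1/3, 11/6)
obs 3: x=-3/2 → posterior Normal(-1/2, 11/7)
obs 4: x=-1 → posterior Normal(-9/16, 11/8)
obs 5: x=-3/2 → posterior Normal(-2/3, 11/9)
obs 6: x=-7/4 → posterior Normal(-31/40, 11/10)
obs 7: x=7/2 → posterior Normal(-17/44, 1)
obs 8: x=-2 → posterior Normal(-25/48, 11/12)
obs 9: x=0 → posterior Normal(-25/52, 11/13)
obs 10: x=-9/4 → posterior Normal(-17/28, 11/14)
obs 11: x=-3/2 → posterior Normal(-2/3, 11/15)
obs 12: x=8 → posterior Normal(-1/8, 11/16)

mu_0=-1/8, tau_0^2=11/16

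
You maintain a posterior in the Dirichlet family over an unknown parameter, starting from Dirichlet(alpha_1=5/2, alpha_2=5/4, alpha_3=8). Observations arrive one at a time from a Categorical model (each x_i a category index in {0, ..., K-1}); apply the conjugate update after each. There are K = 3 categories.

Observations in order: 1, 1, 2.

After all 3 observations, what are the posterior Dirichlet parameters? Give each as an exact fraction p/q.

obs 1: x=1 → posterior Dirichlet(5/2, 9/4, 8)
obs 2: x=1 → posterior Dirichlet(5/2, 13/4, 8)
obs 3: x=2 → posterior Dirichlet(5/2, 13/4, 9)

alpha_1=5/2, alpha_2=13/4, alpha_3=9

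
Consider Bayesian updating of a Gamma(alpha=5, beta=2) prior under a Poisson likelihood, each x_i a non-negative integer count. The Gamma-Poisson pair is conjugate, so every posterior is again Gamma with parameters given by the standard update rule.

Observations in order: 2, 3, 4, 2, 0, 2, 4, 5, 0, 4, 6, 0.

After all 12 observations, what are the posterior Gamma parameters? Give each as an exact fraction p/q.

obs 1: x=2 → posterior Gamma(7, 3)
obs 2: x=3 → posterior Gamma(10, 4)
obs 3: x=4 → posterior Gamma(14, 5)
obs 4: x=2 → posterior Gamma(16, 6)
obs 5: x=0 → posterior Gamma(16, 7)
obs 6: x=2 → posterior Gamma(18, 8)
obs 7: x=4 → posterior Gamma(22, 9)
obs 8: x=5 → posterior Gamma(27, 10)
obs 9: x=0 → posterior Gamma(27, 11)
obs 10: x=4 → posterior Gamma(31, 12)
obs 11: x=6 → posterior Gamma(37, 13)
obs 12: x=0 → posterior Gamma(37, 14)

alpha=37, beta=14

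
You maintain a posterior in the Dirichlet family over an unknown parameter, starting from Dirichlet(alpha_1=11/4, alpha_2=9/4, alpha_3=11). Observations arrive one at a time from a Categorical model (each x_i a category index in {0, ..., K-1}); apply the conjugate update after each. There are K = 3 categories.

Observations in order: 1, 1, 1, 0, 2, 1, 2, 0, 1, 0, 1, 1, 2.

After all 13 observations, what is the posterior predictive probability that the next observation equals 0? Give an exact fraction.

obs 1: x=1 → posterior Dirichlet(11/4, 13/4, 11)
obs 2: x=1 → posterior Dirichlet(11/4, 17/4, 11)
obs 3: x=1 → posterior Dirichlet(11/4, 21/4, 11)
obs 4: x=0 → posterior Dirichlet(15/4, 21/4, 11)
obs 5: x=2 → posterior Dirichlet(15/4, 21/4, 12)
obs 6: x=1 → posterior Dirichlet(15/4, 25/4, 12)
obs 7: x=2 → posterior Dirichlet(15/4, 25/4, 13)
obs 8: x=0 → posterior Dirichlet(19/4, 25/4, 13)
obs 9: x=1 → posterior Dirichlet(19/4, 29/4, 13)
obs 10: x=0 → posterior Dirichlet(23/4, 29/4, 13)
obs 11: x=1 → posterior Dirichlet(23/4, 33/4, 13)
obs 12: x=1 → posterior Dirichlet(23/4, 37/4, 13)
obs 13: x=2 → posterior Dirichlet(23/4, 37/4, 14)

23/116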